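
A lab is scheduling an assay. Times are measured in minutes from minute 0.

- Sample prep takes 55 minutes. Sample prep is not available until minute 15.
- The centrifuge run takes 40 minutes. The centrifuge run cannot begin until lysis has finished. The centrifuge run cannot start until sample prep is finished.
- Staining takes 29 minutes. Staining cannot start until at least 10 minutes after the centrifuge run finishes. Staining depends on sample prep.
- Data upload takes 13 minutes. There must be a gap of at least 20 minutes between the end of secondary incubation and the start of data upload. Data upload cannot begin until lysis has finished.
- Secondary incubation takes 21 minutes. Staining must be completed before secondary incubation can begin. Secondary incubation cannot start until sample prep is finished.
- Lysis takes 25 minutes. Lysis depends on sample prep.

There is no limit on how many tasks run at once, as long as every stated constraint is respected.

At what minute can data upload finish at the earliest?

Sample prep waits on its own release at minute 15, so it starts at minute 15 and finishes at 15 + 55 = minute 70.
Lysis cannot begin until sample prep (finishes minute 70). It runs from minute 70 to 70 + 25 = minute 95.
The centrifuge run has to wait for lysis (finishes minute 95); sample prep (finishes minute 70). The latest of these is minute 95, so the centrifuge run runs minute 95 to 95 + 40 = minute 135.
Staining has to wait for the centrifuge run (finishes minute 135, plus 10-minute gap → minute 145); sample prep (finishes minute 70). The latest of these is minute 145, so staining runs minute 145 to 145 + 29 = minute 174.
Secondary incubation needs all of staining (finishes minute 174); sample prep (finishes minute 70). That puts its earliest start at minute 174; it finishes at 174 + 21 = minute 195.
Data upload cannot start until secondary incubation (finishes minute 195, plus 20-minute gap → minute 215); lysis (finishes minute 95). The controlling bound is minute 215, so data upload finishes at 215 + 13 = minute 228.

228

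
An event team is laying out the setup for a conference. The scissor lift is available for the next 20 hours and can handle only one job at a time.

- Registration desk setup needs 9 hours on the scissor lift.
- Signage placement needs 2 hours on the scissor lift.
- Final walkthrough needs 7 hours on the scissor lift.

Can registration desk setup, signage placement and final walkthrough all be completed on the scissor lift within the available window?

Yes

Running back to back, the jobs need 9 + 2 + 7 = 18 hours on the scissor lift.
Since 18 ≤ 20, they fit within the window.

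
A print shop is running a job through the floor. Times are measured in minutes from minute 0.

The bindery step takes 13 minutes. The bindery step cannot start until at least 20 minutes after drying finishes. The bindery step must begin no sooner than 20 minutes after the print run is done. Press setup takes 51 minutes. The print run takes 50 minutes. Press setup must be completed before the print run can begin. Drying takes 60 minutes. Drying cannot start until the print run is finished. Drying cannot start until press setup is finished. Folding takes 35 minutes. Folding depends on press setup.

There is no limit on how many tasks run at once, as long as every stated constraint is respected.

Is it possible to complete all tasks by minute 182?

Press setup can start immediately at minute 0; it finishes at minute 51.
Folding waits on press setup (finishes minute 51), so it starts at minute 51 and finishes at 51 + 35 = minute 86.
The print run waits on press setup (finishes minute 51), so it starts at minute 51 and finishes at 51 + 50 = minute 101.
Drying needs all of the print run (finishes minute 101); press setup (finishes minute 51). That puts its earliest start at minute 101; it finishes at 101 + 60 = minute 161.
The bindery step cannot start until drying (finishes minute 161, plus 20-minute gap → minute 181); the print run (finishes minute 101, plus 20-minute gap → minute 121). The controlling bound is minute 181, so the bindery step finishes at 181 + 13 = minute 194.
The earliest everything can be done is minute 194, which is after the deadline of 182, so it is not possible.

No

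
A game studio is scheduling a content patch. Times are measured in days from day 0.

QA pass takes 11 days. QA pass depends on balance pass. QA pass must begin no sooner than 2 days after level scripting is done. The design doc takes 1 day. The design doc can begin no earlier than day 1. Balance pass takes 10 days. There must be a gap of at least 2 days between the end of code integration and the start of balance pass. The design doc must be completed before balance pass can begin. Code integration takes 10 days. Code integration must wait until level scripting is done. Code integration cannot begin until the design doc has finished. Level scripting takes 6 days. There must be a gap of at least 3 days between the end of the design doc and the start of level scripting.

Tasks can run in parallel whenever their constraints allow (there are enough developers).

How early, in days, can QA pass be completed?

44

The design doc cannot begin until its own release at day 1. It runs from day 1 to 1 + 1 = day 2.
Level scripting waits on the design doc (finishes day 2, plus 3-day gap → day 5), so it starts at day 5 and finishes at 5 + 6 = day 11.
For code integration: level scripting (finishes day 11); the design doc (finishes day 2). Taking the maximum gives a start of day 11, and it finishes at 11 + 10 = day 21.
For balance pass: code integration (finishes day 21, plus 2-day gap → day 23); the design doc (finishes day 2). Taking the maximum gives a start of day 23, and it finishes at 23 + 10 = day 33.
QA pass needs all of balance pass (finishes day 33); level scripting (finishes day 11, plus 2-day gap → day 13). That puts its earliest start at day 33; it finishes at 33 + 11 = day 44.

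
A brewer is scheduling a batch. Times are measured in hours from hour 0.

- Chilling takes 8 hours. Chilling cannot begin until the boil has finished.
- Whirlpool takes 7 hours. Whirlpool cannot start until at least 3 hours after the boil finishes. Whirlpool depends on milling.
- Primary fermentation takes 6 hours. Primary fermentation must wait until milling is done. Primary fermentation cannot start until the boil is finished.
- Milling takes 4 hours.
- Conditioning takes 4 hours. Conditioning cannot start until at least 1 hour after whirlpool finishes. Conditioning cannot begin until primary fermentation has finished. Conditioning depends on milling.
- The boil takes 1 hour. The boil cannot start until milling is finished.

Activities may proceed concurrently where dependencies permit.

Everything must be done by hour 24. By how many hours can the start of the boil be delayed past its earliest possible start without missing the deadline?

Nothing blocks milling, so it runs from hour 0 to hour 4.
The boil cannot begin until milling (finishes hour 4). It runs from hour 4 to 4 + 1 = hour 5.

Working backward from the deadline:
Conditioning has no dependents, so it just needs to finish by hour 24. Starting by 24 − 4 = hour 20 achieves that.
Since conditioning (must start by hour 20, minus 1-hour gap → hour 19) depends on it, whirlpool must finish by hour 19. Backing off its 7-hour duration gives a latest start of hour 12.
To finish by hour 24, chilling (duration 8) must start no later than hour 16.
Primary fermentation feeds into conditioning (must start by hour 20); so primary fermentation must finish by hour 20 and therefore start by hour 14.
The boil must finish in time for whirlpool (must start by hour 12, minus 3-hour gap → hour 9); chilling (must start by hour 16); primary fermentation (must start by hour 14). The tightest is hour 9, so the boil must start by 9 − 1 = hour 8.
So the boil can start as early as hour 4 and as late as hour 8, giving 8 − 4 = 4 hours of slack.

4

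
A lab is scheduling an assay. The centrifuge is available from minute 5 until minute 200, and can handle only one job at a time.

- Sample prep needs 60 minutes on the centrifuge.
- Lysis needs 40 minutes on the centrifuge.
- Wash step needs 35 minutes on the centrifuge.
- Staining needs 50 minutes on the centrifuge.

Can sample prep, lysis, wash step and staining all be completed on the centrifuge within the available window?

Yes

The centrifuge window is 200 − 5 = 195 minutes.
Running back to back, the jobs need 60 + 40 + 35 + 50 = 185 minutes on the centrifuge.
Since 185 ≤ 195, they fit within the window.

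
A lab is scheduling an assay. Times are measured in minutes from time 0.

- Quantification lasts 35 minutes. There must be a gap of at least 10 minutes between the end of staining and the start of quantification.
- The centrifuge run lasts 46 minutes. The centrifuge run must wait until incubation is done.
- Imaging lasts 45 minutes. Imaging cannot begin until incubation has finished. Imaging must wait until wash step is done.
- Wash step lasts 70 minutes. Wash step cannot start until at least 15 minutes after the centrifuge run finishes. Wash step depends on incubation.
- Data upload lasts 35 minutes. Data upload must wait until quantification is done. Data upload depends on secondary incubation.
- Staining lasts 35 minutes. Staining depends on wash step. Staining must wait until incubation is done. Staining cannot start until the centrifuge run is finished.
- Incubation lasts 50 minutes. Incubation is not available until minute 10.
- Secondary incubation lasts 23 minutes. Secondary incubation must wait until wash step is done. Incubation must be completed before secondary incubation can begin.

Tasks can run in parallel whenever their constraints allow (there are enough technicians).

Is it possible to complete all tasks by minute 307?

Incubation waits on its own release at minute 10, so it starts at minute 10 and finishes at 10 + 50 = minute 60.
The centrifuge run cannot begin until incubation (finishes minute 60). It runs from minute 60 to 60 + 46 = minute 106.
Wash step cannot start until the centrifuge run (finishes minute 106, plus 15-minute gap → minute 121); incubation (finishes minute 60). The controlling bound is minute 121, so wash step finishes at 121 + 70 = minute 191.
For imaging: incubation (finishes minute 60); wash step (finishes minute 191). Taking the maximum gives a start of minute 191, and it finishes at 191 + 45 = minute 236.
For secondary incubation: wash step (finishes minute 191); incubation (finishes minute 60). Taking the maximum gives a start of minute 191, and it finishes at 191 + 23 = minute 214.
Staining cannot start until wash step (finishes minute 191); incubation (finishes minute 60); the centrifuge run (finishes minute 106). The controlling bound is minute 191, so staining finishes at 191 + 35 = minute 226.
Quantification cannot begin until staining (finishes minute 226, plus 10-minute gap → minute 236). It runs from minute 236 to 236 + 35 = minute 271.
Data upload has to wait for quantification (finishes minute 271); secondary incubation (finishes minute 214). The latest of these is minute 271, so data upload runs minute 271 to 271 + 35 = minute 306.
Every task is finished by minute 306, which is no later than the deadline of 307, so the schedule is feasible.

Yes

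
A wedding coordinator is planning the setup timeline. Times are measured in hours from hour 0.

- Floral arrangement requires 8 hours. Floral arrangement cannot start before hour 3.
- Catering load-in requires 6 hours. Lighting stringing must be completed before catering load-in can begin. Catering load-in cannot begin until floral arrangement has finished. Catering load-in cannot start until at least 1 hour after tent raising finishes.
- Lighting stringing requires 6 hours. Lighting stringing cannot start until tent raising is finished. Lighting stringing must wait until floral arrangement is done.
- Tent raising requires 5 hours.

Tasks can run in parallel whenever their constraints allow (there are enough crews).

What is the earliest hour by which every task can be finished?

23

After its own release at hour 3, floral arrangement can start at hour 3 and finishes at hour 11.
Tent raising has no prerequisites, so it starts at hour 0 and finishes at hour 5.
Lighting stringing has to wait for tent raising (finishes hour 5); floral arrangement (finishes hour 11). The latest of these is hour 11, so lighting stringing runs hour 11 to 11 + 6 = hour 17.
Catering load-in has to wait for lighting stringing (finishes hour 17); floral arrangement (finishes hour 11); tent raising (finishes hour 5, plus 1-hour gap → hour 6). The latest of these is hour 17, so catering load-in runs hour 17 to 17 + 6 = hour 23.
All tasks are finished once the last one completes. Finish times: Tent raising at 5, Floral arrangement at 11, Lighting stringing at 17, Catering load-in at 23. The latest is hour 23.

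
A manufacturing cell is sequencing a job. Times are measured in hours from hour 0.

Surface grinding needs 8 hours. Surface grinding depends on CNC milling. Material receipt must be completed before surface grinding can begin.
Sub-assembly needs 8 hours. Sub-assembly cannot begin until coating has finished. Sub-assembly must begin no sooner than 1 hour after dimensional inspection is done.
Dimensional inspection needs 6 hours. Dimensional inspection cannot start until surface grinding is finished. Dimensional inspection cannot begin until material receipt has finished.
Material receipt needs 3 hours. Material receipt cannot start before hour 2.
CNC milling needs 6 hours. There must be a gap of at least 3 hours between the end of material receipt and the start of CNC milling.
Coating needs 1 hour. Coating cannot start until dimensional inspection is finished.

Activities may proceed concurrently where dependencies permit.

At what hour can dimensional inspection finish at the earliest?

Material receipt cannot begin until its own release at hour 2. It runs from hour 2 to 2 + 3 = hour 5.
CNC milling waits on material receipt (finishes hour 5, plus 3-hour gap → hour 8), so it starts at hour 8 and finishes at 8 + 6 = hour 14.
Surface grinding needs all of CNC milling (finishes hour 14); material receipt (finishes hour 5). That puts its earliest start at hour 14; it finishes at 14 + 8 = hour 22.
Dimensional inspection has to wait for surface grinding (finishes hour 22); material receipt (finishes hour 5). The latest of these is hour 22, so dimensional inspection runs hour 22 to 22 + 6 = hour 28.

28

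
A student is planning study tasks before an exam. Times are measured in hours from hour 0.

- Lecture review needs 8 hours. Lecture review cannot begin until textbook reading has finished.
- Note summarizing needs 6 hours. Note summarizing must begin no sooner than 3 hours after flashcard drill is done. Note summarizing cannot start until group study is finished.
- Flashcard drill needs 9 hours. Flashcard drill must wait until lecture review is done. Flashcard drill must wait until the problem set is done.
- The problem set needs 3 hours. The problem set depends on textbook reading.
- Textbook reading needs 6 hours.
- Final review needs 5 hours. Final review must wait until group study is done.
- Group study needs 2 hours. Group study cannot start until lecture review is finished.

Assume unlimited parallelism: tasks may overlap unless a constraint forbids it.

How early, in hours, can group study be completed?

16

Nothing blocks textbook reading, so it runs from hour 0 to hour 6.
After textbook reading (finishes hour 6), lecture review can start at hour 6 and finishes at hour 14.
Group study waits on lecture review (finishes hour 14), so it starts at hour 14 and finishes at 14 + 2 = hour 16.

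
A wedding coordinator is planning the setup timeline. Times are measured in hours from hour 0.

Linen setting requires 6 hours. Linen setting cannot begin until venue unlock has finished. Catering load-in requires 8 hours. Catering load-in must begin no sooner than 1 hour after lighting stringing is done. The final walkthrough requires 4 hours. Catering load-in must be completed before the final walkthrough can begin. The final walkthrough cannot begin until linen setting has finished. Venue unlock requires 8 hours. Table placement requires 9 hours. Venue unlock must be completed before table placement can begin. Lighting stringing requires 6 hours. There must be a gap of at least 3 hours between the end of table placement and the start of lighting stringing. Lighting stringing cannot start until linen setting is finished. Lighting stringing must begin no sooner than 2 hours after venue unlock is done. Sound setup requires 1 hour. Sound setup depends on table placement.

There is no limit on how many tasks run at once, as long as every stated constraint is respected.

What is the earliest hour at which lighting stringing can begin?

20

Venue unlock has no prerequisites, so it starts at hour 0 and finishes at hour 8.
After venue unlock (finishes hour 8), linen setting can start at hour 8 and finishes at hour 14.
Table placement waits on venue unlock (finishes hour 8), so it starts at hour 8 and finishes at 8 + 9 = hour 17.
Lighting stringing waits on table placement (finishes hour 17, plus 3-hour gap → hour 20); linen setting (finishes hour 14); venue unlock (finishes hour 8, plus 2-hour gap → hour 10). The latest of these is hour 20, which is the earliest lighting stringing can start.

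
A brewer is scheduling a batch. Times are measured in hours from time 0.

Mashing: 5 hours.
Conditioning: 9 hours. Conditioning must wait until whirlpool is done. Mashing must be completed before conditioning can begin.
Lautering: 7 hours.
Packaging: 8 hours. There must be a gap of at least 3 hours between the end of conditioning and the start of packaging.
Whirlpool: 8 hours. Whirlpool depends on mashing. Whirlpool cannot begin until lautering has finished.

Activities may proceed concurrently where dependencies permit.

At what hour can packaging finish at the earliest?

Lautering can start immediately at hour 0; it finishes at hour 7.
Nothing blocks mashing, so it runs from hour 0 to hour 5.
Whirlpool has to wait for mashing (finishes hour 5); lautering (finishes hour 7). The latest of these is hour 7, so whirlpool runs hour 7 to 7 + 8 = hour 15.
Conditioning needs all of whirlpool (finishes hour 15); mashing (finishes hour 5). That puts its earliest start at hour 15; it finishes at 15 + 9 = hour 24.
Packaging cannot begin until conditioning (finishes hour 24, plus 3-hour gap → hour 27). It runs from hour 27 to 27 + 8 = hour 35.

35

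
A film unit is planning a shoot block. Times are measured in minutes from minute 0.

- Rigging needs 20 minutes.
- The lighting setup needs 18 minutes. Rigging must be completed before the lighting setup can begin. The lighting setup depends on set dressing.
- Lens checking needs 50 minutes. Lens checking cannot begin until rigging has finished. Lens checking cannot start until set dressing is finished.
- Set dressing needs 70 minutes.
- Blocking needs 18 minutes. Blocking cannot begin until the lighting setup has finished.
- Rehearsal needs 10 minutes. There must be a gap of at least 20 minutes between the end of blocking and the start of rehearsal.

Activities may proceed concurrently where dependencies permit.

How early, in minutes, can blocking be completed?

106

Set dressing can start immediately at minute 0; it finishes at minute 70.
Rigging has no prerequisites, so it starts at minute 0 and finishes at minute 20.
The lighting setup has to wait for rigging (finishes minute 20); set dressing (finishes minute 70). The latest of these is minute 70, so the lighting setup runs minute 70 to 70 + 18 = minute 88.
After the lighting setup (finishes minute 88), blocking can start at minute 88 and finishes at minute 106.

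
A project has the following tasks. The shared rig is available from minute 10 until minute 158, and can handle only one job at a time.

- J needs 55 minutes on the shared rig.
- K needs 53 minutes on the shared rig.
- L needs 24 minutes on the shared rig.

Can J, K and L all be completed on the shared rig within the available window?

The shared rig window is 158 − 10 = 148 minutes.
Running back to back, the jobs need 55 + 53 + 24 = 132 minutes on the shared rig.
Since 132 ≤ 148, they fit within the window.

Yes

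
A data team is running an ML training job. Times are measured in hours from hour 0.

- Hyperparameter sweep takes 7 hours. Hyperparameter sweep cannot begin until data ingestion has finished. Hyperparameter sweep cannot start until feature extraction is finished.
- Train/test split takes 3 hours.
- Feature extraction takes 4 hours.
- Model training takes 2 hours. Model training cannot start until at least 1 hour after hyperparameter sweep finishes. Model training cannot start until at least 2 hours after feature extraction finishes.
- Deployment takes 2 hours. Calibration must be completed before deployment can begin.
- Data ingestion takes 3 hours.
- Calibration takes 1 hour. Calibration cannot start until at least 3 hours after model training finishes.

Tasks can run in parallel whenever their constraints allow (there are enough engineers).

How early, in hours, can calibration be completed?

18

Feature extraction has no prerequisites, so it starts at hour 0 and finishes at hour 4.
Data ingestion has no prerequisites, so it starts at hour 0 and finishes at hour 3.
Hyperparameter sweep cannot start until data ingestion (finishes hour 3); feature extraction (finishes hour 4). The controlling bound is hour 4, so hyperparameter sweep finishes at 4 + 7 = hour 11.
Model training needs all of hyperparameter sweep (finishes hour 11, plus 1-hour gap → hour 12); feature extraction (finishes hour 4, plus 2-hour gap → hour 6). That puts its earliest start at hour 12; it finishes at 12 + 2 = hour 14.
After model training (finishes hour 14, plus 3-hour gap → hour 17), calibration can start at hour 17 and finishes at hour 18.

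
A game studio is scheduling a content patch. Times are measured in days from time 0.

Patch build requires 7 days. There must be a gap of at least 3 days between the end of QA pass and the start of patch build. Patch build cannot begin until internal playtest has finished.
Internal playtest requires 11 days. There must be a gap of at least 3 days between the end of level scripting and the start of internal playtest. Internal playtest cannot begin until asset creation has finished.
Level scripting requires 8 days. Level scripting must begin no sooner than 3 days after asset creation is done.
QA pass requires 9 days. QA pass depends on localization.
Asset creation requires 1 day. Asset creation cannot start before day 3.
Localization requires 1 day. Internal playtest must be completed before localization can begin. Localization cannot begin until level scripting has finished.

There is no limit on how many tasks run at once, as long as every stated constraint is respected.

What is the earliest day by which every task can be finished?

After its own release at day 3, asset creation can start at day 3 and finishes at day 4.
Level scripting waits on asset creation (finishes day 4, plus 3-day gap → day 7), so it starts at day 7 and finishes at 7 + 8 = day 15.
For internal playtest: level scripting (finishes day 15, plus 3-day gap → day 18); asset creation (finishes day 4). Taking the maximum gives a start of day 18, and it finishes at 18 + 11 = day 29.
Localization has to wait for internal playtest (finishes day 29); level scripting (finishes day 15). The latest of these is day 29, so localization runs day 29 to 29 + 1 = day 30.
QA pass cannot begin until localization (finishes day 30). It runs from day 30 to 30 + 9 = day 39.
For patch build: QA pass (finishes day 39, plus 3-day gap → day 42); internal playtest (finishes day 29). Taking the maximum gives a start of day 42, and it finishes at 42 + 7 = day 49.
All tasks are finished once the last one completes. Finish times: Asset creation at 4, Level scripting at 15, Internal playtest at 29, Localization at 30, QA pass at 39, Patch build at 49. The latest is day 49.

49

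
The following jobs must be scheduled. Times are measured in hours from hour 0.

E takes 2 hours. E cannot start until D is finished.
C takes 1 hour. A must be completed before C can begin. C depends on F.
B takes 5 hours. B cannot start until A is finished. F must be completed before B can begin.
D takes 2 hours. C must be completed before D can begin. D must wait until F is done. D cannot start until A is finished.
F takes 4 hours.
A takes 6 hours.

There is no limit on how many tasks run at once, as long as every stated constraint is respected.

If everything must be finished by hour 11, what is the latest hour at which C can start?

6

To finish by hour 11, E (duration 2) must start no later than hour 9.
D must finish before E (must start by hour 9). With a 2-hour duration, D must start by 9 − 2 = hour 7.
C feeds into D (must start by hour 7); so C must finish by hour 7 and therefore start by hour 6.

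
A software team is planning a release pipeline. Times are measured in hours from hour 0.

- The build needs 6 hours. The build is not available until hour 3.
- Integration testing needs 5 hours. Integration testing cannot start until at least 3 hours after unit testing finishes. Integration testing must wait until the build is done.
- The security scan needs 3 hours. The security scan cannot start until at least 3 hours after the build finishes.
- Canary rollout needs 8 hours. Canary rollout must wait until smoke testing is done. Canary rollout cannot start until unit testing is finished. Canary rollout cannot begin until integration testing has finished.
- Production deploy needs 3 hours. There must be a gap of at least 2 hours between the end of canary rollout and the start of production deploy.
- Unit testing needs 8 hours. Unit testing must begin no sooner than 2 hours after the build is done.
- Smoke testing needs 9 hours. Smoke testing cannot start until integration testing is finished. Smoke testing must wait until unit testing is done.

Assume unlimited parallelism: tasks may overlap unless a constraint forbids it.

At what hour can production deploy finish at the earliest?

The build cannot begin until its own release at hour 3. It runs from hour 3 to 3 + 6 = hour 9.
Unit testing cannot begin until the build (finishes hour 9, plus 2-hour gap → hour 11). It runs from hour 11 to 11 + 8 = hour 19.
For integration testing: unit testing (finishes hour 19, plus 3-hour gap → hour 22); the build (finishes hour 9). Taking the maximum gives a start of hour 22, and it finishes at 22 + 5 = hour 27.
For smoke testing: integration testing (finishes hour 27); unit testing (finishes hour 19). Taking the maximum gives a start of hour 27, and it finishes at 27 + 9 = hour 36.
Canary rollout has to wait for smoke testing (finishes hour 36); unit testing (finishes hour 19); integration testing (finishes hour 27). The latest of these is hour 36, so canary rollout runs hour 36 to 36 + 8 = hour 44.
Production deploy waits on canary rollout (finishes hour 44, plus 2-hour gap → hour 46), so it starts at hour 46 and finishes at 46 + 3 = hour 49.

49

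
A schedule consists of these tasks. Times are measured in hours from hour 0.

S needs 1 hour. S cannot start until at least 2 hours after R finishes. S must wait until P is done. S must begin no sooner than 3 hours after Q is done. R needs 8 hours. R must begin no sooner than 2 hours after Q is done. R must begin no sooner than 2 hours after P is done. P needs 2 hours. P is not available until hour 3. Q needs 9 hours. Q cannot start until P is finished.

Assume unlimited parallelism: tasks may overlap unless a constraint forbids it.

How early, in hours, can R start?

P waits on its own release at hour 3, so it starts at hour 3 and finishes at 3 + 2 = hour 5.
Q cannot begin until P (finishes hour 5). It runs from hour 5 to 5 + 9 = hour 14.
R waits on Q (finishes hour 14, plus 2-hour gap → hour 16); P (finishes hour 5, plus 2-hour gap → hour 7). The latest of these is hour 16, which is the earliest R can start.

16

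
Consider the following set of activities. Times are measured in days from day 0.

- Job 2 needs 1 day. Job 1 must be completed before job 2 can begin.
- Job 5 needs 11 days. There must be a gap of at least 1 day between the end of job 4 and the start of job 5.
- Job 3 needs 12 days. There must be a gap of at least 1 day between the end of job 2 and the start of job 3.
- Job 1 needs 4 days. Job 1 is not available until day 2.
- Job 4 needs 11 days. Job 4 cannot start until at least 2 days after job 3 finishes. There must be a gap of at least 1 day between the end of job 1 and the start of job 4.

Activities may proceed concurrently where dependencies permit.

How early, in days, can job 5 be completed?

45

Job 1 waits on its own release at day 2, so it starts at day 2 and finishes at 2 + 4 = day 6.
Job 2 waits on job 1 (finishes day 6), so it starts at day 6 and finishes at 6 + 1 = day 7.
After job 2 (finishes day 7, plus 1-day gap → day 8), job 3 can start at day 8 and finishes at day 20.
Job 4 has to wait for job 3 (finishes day 20, plus 2-day gap → day 22); job 1 (finishes day 6, plus 1-day gap → day 7). The latest of these is day 22, so job 4 runs day 22 to 22 + 11 = day 33.
After job 4 (finishes day 33, plus 1-day gap → day 34), job 5 can start at day 34 and finishes at day 45.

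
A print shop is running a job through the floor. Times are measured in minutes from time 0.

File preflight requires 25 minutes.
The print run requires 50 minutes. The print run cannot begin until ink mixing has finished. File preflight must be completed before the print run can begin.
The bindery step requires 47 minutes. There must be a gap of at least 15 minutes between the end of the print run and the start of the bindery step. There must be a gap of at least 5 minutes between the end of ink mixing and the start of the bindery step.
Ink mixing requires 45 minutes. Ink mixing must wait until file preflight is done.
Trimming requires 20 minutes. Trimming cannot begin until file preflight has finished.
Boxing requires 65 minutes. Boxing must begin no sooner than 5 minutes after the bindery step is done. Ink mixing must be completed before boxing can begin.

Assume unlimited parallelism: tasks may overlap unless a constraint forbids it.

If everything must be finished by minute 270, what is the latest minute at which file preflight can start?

To finish by minute 270, boxing (duration 65) must start no later than minute 205.
The bindery step must finish before boxing (must start by minute 205, minus 5-minute gap → minute 200). With a 47-minute duration, the bindery step must start by 200 − 47 = minute 153.
Since the bindery step (must start by minute 153, minus 15-minute gap → minute 138) depends on it, the print run must finish by minute 138. Backing off its 50-minute duration gives a latest start of minute 88.
Ink mixing has several dependents: the print run (must start by minute 88); the bindery step (must start by minute 153, minus 5-minute gap → minute 148); boxing (must start by minute 205). The earliest of those limits is minute 88, so ink mixing must start by 88 − 45 = minute 43.
Trimming has no dependents, so it just needs to finish by minute 270. Starting by 270 − 20 = minute 250 achieves that.
File preflight has several dependents: ink mixing (must start by minute 43); the print run (must start by minute 88); trimming (must start by minute 250). The earliest of those limits is minute 43, so file preflight must start by 43 − 25 = minute 18.

18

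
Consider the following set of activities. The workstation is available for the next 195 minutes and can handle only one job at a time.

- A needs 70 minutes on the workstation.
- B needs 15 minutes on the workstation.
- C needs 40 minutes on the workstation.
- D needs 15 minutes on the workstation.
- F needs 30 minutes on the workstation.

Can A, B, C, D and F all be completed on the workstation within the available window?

Yes

Running back to back, the jobs need 70 + 15 + 40 + 15 + 30 = 170 minutes on the workstation.
Since 170 ≤ 195, they fit within the window.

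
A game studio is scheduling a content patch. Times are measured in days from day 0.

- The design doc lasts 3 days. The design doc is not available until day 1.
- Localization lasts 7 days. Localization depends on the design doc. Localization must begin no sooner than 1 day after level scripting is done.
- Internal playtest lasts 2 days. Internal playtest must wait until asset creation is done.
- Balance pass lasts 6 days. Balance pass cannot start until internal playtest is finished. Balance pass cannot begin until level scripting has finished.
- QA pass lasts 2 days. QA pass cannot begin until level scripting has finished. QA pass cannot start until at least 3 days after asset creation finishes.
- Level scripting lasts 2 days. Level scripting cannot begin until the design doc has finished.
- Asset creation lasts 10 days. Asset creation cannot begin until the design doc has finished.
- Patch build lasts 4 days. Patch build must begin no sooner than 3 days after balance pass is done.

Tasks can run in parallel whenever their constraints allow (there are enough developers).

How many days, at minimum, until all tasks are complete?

After its own release at day 1, the design doc can start at day 1 and finishes at day 4.
Level scripting cannot begin until the design doc (finishes day 4). It runs from day 4 to 4 + 2 = day 6.
Localization cannot start until the design doc (finishes day 4); level scripting (finishes day 6, plus 1-day gap → day 7). The controlling bound is day 7, so localization finishes at 7 + 7 = day 14.
Asset creation cannot begin until the design doc (finishes day 4). It runs from day 4 to 4 + 10 = day 14.
QA pass has to wait for level scripting (finishes day 6); asset creation (finishes day 14, plus 3-day gap → day 17). The latest of these is day 17, so QA pass runs day 17 to 17 + 2 = day 19.
Internal playtest cannot begin until asset creation (finishes day 14). It runs from day 14 to 14 + 2 = day 16.
For balance pass: internal playtest (finishes day 16); level scripting (finishes day 6). Taking the maximum gives a start of day 16, and it finishes at 16 + 6 = day 22.
Patch build cannot begin until balance pass (finishes day 22, plus 3-day gap → day 25). It runs from day 25 to 25 + 4 = day 29.
All tasks are finished once the last one completes. Finish times: The design doc at 4, Asset creation at 14, Level scripting at 6, Internal playtest at 16, Balance pass at 22, Localization at 14, QA pass at 19, Patch build at 29. The latest is day 29.

29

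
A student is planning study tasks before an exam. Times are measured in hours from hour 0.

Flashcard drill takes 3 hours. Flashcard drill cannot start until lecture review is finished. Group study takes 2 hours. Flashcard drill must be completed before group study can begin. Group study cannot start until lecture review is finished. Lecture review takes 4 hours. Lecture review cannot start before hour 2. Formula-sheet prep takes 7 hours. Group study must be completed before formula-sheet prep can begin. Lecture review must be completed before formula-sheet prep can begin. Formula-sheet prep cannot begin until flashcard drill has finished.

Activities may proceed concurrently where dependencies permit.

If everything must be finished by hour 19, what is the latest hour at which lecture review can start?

Nothing follows formula-sheet prep; the deadline of hour 19 is its only limit. It must start by 19 − 7 = hour 12.
Group study must finish before formula-sheet prep (must start by hour 12). With a 2-hour duration, group study must start by 12 − 2 = hour 10.
Flashcard drill must finish in time for group study (must start by hour 10); formula-sheet prep (must start by hour 12). The tightest is hour 10, so flashcard drill must start by 10 − 3 = hour 7.
Lecture review has several dependents: flashcard drill (must start by hour 7); group study (must start by hour 10); formula-sheet prep (must start by hour 12). The earliest of those limits is hour 7, so lecture review must start by 7 − 4 = hour 3.

3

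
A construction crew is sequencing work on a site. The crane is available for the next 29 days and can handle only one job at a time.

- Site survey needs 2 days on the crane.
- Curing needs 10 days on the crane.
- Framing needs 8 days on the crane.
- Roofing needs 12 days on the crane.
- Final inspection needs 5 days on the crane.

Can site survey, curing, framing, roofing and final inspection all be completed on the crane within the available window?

Running back to back, the jobs need 2 + 10 + 8 + 12 + 5 = 37 days on the crane.
Since 37 > 29, they cannot all fit.

No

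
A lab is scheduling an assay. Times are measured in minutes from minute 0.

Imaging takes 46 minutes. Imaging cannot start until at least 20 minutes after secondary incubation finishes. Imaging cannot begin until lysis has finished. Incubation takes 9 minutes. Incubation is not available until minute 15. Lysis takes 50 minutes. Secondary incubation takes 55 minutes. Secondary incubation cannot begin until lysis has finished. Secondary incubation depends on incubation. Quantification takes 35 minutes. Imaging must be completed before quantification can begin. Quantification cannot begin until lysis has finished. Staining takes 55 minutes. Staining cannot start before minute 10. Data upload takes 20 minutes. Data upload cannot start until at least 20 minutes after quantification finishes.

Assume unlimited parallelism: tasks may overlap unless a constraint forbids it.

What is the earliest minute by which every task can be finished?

Staining waits on its own release at minute 10, so it starts at minute 10 and finishes at 10 + 55 = minute 65.
Incubation cannot begin until its own release at minute 15. It runs from minute 15 to 15 + 9 = minute 24.
Lysis has no prerequisites, so it starts at minute 0 and finishes at minute 50.
Secondary incubation has to wait for lysis (finishes minute 50); incubation (finishes minute 24). The latest of these is minute 50, so secondary incubation runs minute 50 to 50 + 55 = minute 105.
Imaging has to wait for secondary incubation (finishes minute 105, plus 20-minute gap → minute 125); lysis (finishes minute 50). The latest of these is minute 125, so imaging runs minute 125 to 125 + 46 = minute 171.
Quantification has to wait for imaging (finishes minute 171); lysis (finishes minute 50). The latest of these is minute 171, so quantification runs minute 171 to 171 + 35 = minute 206.
Data upload waits on quantification (finishes minute 206, plus 20-minute gap → minute 226), so it starts at minute 226 and finishes at 226 + 20 = minute 246.
All tasks are finished once the last one completes. Finish times: Lysis at 50, Incubation at 24, Staining at 65, Secondary incubation at 105, Imaging at 171, Quantification at 206, Data upload at 246. The latest is minute 246.

246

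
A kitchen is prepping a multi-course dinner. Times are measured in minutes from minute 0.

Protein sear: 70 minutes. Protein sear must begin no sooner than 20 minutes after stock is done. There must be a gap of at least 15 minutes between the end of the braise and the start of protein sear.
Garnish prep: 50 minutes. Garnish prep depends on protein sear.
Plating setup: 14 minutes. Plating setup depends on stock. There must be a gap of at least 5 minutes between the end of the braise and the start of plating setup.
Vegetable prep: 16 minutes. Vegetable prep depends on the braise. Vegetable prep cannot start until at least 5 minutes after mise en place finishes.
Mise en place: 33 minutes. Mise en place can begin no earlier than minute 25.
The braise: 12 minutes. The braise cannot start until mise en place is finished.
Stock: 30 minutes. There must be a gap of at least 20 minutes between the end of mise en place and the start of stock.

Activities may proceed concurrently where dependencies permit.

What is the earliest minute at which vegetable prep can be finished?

86

Mise en place cannot begin until its own release at minute 25. It runs from minute 25 to 25 + 33 = minute 58.
The braise waits on mise en place (finishes minute 58), so it starts at minute 58 and finishes at 58 + 12 = minute 70.
Vegetable prep has to wait for the braise (finishes minute 70); mise en place (finishes minute 58, plus 5-minute gap → minute 63). The latest of these is minute 70, so vegetable prep runs minute 70 to 70 + 16 = minute 86.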